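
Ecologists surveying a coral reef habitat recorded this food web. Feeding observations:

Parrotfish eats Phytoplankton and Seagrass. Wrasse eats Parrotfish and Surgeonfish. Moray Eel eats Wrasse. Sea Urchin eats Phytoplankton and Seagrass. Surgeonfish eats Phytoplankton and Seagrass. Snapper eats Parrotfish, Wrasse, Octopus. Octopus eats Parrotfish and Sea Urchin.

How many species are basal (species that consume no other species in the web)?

2

Basal species (no prey listed): Seagrass, Phytoplankton.
Count: 2.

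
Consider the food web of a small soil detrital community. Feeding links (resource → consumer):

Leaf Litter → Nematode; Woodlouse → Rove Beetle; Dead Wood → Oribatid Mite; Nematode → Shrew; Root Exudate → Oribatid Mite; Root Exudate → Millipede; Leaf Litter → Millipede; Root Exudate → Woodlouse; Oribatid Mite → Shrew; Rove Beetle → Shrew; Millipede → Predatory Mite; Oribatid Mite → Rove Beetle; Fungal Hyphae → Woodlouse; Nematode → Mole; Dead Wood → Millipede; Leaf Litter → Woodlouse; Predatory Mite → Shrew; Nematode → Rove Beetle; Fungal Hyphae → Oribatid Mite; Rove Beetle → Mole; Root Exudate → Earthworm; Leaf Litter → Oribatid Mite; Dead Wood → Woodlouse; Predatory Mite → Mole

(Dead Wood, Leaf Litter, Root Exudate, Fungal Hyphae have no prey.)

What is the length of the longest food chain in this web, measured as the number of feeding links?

3 links

One longest chain: Dead Wood → Oribatid Mite → Rove Beetle → Mole.
It has 4 species and 3 links.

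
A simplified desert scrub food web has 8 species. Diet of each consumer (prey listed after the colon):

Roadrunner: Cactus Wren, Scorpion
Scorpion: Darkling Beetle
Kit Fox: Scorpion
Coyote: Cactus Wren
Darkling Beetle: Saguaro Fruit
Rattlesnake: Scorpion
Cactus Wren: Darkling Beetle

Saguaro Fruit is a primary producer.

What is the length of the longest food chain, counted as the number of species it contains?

One longest chain: Saguaro Fruit → Darkling Beetle → Scorpion → Kit Fox.
It has 4 species and 3 links.

4 species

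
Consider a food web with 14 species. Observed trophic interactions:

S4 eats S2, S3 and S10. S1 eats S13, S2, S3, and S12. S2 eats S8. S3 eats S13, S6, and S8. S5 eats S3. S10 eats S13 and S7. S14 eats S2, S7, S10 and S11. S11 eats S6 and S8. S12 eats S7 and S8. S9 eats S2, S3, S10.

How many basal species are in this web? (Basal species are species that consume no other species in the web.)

4

Basal species (no prey listed): S8, S6, S13, S7.
Count: 4.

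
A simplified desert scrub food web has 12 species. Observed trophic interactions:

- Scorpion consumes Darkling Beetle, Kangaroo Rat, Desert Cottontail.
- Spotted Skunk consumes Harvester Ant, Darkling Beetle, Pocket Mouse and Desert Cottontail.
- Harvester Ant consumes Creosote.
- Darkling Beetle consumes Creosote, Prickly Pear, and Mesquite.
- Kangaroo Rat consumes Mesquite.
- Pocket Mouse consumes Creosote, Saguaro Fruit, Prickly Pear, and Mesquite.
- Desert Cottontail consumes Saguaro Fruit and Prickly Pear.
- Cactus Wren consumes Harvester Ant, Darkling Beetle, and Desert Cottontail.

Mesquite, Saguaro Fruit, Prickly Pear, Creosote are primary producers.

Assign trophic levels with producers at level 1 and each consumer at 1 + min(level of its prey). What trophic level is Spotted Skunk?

Mesquite is a producer → level 1.
Darkling Beetle eats Mesquite → level 2.
Spotted Skunk eats Darkling Beetle → level 3.
No prey of Spotted Skunk is below level 2, so 3 is the minimum.

Trophic level 3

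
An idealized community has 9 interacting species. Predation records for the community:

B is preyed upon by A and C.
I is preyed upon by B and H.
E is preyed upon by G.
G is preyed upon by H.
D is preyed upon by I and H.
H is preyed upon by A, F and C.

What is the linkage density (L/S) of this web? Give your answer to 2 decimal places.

L/S = 1.22

There are L = 11 links among S = 9 species.
L/S = 11/9 = 1.2222 ≈ 1.22.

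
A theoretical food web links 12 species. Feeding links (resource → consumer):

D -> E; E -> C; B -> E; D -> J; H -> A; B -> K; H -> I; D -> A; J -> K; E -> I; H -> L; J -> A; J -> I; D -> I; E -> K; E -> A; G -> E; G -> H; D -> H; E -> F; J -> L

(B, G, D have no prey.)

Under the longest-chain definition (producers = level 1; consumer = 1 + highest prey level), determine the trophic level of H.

G is a producer → level 1.
H eats G (level 1); other prey at levels: D 1 → level 2.

Trophic level 2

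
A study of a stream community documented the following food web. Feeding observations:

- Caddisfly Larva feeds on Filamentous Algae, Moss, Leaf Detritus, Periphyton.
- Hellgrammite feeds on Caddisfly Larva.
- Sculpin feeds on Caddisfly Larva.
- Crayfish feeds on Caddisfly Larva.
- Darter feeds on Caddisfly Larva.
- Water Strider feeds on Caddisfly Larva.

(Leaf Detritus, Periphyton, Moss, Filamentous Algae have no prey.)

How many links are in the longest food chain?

2 links

One longest chain: Leaf Detritus → Caddisfly Larva → Sculpin.
It has 3 species and 2 links.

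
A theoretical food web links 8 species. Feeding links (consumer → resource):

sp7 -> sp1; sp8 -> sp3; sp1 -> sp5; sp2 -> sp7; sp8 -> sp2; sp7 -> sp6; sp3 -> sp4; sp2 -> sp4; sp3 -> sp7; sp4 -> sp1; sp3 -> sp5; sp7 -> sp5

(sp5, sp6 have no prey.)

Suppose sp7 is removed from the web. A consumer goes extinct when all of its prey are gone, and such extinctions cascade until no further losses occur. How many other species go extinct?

0

Remove sp7.
Every predator of it retains at least one other prey: sp3 still has sp5, sp4; sp2 still has sp4.
No consumer loses all prey, so no secondary extinctions occur.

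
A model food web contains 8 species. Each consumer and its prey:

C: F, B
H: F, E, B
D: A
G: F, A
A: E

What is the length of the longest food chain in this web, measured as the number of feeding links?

2 links

One longest chain: E → A → G.
It has 3 species and 2 links.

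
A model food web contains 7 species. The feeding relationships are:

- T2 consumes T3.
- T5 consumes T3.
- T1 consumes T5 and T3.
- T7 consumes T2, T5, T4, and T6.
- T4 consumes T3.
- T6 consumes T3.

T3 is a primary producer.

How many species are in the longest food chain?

3 species

One longest chain: T3 → T5 → T1.
It has 3 species and 2 links.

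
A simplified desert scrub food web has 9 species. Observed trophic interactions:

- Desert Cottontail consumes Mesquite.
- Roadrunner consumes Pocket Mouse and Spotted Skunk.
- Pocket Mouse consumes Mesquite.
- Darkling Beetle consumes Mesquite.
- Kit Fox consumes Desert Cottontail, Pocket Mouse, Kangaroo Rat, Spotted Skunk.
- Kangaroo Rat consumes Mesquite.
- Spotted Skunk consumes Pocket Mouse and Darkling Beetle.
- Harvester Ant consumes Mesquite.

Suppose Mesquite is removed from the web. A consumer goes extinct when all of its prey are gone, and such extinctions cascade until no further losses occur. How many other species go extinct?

8

Remove Mesquite.
Round 1: Harvester Ant (all prey gone), Desert Cottontail (all prey gone), Kangaroo Rat (all prey gone), Darkling Beetle (all prey gone), Pocket Mouse (all prey gone) → extinct.
Round 2: Spotted Skunk (all prey gone) → extinct.
Round 3: Kit Fox (all prey gone), Roadrunner (all prey gone) → extinct.
No further losses. Total secondary extinctions: 8.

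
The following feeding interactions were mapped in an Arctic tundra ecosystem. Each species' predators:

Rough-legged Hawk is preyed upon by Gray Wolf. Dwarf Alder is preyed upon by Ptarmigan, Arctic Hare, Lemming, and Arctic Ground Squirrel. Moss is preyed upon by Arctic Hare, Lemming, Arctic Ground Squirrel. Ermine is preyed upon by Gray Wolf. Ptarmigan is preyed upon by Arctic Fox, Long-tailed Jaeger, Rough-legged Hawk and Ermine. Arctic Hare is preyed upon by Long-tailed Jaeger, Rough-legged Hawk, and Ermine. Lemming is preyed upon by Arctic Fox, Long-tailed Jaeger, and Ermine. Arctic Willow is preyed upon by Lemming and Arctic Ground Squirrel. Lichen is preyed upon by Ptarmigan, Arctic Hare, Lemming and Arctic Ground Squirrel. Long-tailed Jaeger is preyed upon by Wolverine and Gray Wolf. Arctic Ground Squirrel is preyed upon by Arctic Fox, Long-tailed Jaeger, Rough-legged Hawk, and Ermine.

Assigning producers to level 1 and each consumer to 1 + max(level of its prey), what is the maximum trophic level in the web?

4

Producers (level 1): Moss, Dwarf Alder, Arctic Willow, Lichen.
Dwarf Alder → Ptarmigan → Long-tailed Jaeger → Wolverine gives Wolverine level 4.
No species has a prey at level 4, so no species reaches level 5.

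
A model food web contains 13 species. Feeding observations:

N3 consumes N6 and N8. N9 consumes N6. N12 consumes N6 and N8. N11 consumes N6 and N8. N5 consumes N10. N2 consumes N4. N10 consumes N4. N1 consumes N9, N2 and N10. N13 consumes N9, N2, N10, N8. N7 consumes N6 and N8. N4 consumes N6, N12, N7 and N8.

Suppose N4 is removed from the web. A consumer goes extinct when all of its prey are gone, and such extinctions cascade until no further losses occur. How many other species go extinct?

3

Remove N4.
Round 1: N10 (all prey gone), N2 (all prey gone) → extinct.
Round 2: N5 (all prey gone) → extinct.
No further losses. Total secondary extinctions: 3.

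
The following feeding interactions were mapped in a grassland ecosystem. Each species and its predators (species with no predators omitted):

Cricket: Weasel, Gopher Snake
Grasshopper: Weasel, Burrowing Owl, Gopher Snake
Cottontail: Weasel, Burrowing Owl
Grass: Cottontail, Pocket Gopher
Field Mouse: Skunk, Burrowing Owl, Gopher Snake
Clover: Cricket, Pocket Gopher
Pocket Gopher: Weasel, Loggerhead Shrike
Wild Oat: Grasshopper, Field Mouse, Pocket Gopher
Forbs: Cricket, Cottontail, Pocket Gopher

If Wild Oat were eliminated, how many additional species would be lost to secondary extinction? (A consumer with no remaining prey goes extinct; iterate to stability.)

3

Remove Wild Oat.
Round 1: Grasshopper (all prey gone), Field Mouse (all prey gone) → extinct.
Round 2: Skunk (all prey gone) → extinct.
No further losses. Total secondary extinctions: 3.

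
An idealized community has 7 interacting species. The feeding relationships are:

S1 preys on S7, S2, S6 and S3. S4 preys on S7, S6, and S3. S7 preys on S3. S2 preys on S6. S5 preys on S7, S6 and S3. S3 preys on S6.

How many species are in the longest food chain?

One longest chain: S6 → S3 → S7 → S5.
It has 4 species and 3 links.

4 species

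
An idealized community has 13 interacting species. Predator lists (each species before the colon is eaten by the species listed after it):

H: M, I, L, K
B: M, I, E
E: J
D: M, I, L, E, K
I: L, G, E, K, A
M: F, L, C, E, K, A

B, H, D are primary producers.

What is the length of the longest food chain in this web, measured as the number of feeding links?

3 links

One longest chain: B → M → E → J.
It has 4 species and 3 links.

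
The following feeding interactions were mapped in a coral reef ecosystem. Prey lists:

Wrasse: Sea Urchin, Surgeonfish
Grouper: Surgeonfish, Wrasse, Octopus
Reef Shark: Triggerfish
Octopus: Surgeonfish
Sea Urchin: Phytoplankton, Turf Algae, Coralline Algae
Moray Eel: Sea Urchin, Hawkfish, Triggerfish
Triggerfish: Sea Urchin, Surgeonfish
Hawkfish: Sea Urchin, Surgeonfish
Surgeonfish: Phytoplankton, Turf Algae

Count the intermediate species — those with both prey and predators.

Intermediate species (has both prey and predators): Sea Urchin, Surgeonfish, Wrasse, Octopus, Hawkfish, Triggerfish.
Count: 6.

6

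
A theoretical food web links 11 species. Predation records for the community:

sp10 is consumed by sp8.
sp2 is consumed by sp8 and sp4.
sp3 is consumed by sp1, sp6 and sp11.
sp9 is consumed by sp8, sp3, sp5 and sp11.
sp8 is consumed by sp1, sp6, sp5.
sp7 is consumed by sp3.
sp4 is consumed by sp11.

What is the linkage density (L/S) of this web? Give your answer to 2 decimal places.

L/S = 1.36

There are L = 15 links among S = 11 species.
L/S = 15/11 = 1.3636 ≈ 1.36.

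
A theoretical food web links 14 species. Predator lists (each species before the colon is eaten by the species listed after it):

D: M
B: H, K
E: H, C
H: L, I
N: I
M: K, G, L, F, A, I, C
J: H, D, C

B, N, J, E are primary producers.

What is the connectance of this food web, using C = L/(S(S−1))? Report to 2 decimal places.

The web has S = 14 species and L = 18 feeding links.
C = L / (S(S−1)) = 18 / 182 = 0.0989 ≈ 0.10.

C = 0.10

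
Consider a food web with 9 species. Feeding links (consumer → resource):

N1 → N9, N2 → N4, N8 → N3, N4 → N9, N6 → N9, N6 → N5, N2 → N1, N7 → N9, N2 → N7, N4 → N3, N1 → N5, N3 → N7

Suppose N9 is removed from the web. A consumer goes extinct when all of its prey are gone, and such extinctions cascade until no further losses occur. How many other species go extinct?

4

Remove N9.
Round 1: N7 (all prey gone) → extinct.
Round 2: N3 (all prey gone) → extinct.
Round 3: N8 (all prey gone), N4 (all prey gone) → extinct.
No further losses. Total secondary extinctions: 4.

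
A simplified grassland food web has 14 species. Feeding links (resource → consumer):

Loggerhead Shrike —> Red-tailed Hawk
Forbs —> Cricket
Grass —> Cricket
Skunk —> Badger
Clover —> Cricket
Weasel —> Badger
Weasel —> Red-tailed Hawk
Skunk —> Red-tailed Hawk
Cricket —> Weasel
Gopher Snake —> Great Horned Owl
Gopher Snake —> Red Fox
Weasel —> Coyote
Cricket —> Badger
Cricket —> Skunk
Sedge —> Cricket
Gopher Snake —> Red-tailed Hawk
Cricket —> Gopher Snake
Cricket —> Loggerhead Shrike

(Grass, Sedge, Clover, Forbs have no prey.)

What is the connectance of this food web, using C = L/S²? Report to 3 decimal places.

The web has S = 14 species and L = 18 feeding links.
C = L / S² = 18 / 196 = 0.0918 ≈ 0.092.

C = 0.092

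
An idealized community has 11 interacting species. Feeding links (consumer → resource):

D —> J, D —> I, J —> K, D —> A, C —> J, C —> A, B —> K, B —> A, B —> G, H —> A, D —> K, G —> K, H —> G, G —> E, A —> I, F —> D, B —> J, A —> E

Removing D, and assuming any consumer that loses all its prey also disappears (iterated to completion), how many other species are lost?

Remove D.
Round 1: F (all prey gone) → extinct.
No further losses. Total secondary extinctions: 1.

1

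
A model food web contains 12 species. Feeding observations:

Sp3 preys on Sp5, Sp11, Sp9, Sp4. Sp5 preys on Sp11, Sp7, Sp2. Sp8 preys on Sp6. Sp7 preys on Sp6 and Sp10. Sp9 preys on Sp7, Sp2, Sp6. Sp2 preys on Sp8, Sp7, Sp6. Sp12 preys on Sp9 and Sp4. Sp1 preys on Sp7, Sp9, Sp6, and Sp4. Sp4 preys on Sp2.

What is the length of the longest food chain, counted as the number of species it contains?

One longest chain: Sp6 → Sp7 → Sp2 → Sp4 → Sp12.
It has 5 species and 4 links.

5 species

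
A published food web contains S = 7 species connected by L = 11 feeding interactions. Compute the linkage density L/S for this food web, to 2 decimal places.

L/S = 1.57

There are L = 11 links among S = 7 species.
L/S = 11/7 = 1.5714 ≈ 1.57.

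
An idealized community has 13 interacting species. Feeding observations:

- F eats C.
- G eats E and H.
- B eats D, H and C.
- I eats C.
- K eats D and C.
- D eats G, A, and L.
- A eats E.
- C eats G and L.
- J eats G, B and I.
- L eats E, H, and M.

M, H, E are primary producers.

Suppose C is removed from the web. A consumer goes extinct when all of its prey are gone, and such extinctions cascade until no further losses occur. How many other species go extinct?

Remove C.
Round 1: I (all prey gone), F (all prey gone) → extinct.
No further losses. Total secondary extinctions: 2.

2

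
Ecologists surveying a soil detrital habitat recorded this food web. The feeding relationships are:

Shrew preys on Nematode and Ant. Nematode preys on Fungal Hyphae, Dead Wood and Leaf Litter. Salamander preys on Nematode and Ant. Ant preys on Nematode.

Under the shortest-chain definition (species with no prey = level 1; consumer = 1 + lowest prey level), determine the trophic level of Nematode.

Leaf Litter has no prey (basal) → level 1.
Nematode eats Leaf Litter → level 2.

Trophic level 2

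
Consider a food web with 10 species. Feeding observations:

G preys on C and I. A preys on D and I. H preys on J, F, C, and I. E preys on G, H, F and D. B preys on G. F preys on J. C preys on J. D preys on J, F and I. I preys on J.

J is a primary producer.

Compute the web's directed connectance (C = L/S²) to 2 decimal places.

The web has S = 10 species and L = 19 feeding links.
C = L / S² = 19 / 100 = 0.1900 ≈ 0.19.

C = 0.19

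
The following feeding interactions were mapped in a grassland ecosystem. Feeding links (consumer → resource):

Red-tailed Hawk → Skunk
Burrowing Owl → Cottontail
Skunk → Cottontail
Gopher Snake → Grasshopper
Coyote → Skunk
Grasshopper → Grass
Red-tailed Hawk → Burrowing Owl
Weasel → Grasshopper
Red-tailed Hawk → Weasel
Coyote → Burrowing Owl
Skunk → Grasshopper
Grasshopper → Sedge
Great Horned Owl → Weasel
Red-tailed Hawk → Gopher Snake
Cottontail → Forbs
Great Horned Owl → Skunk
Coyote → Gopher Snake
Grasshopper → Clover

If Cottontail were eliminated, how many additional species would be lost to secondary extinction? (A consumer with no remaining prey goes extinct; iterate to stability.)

Remove Cottontail.
Round 1: Burrowing Owl (all prey gone) → extinct.
No further losses. Total secondary extinctions: 1.

1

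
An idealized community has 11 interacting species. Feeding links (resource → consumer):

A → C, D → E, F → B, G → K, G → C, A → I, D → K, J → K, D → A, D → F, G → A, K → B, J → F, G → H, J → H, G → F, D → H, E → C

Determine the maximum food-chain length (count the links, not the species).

One longest chain: G → A → I.
It has 3 species and 2 links.

2 links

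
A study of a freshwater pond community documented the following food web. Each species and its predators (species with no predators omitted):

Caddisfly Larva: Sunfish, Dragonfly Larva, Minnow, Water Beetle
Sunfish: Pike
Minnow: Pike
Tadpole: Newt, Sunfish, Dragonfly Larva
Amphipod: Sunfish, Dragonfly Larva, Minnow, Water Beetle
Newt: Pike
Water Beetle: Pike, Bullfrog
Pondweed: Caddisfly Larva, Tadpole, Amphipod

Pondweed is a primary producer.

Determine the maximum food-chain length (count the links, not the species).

3 links

One longest chain: Pondweed → Caddisfly Larva → Water Beetle → Pike.
It has 4 species and 3 links.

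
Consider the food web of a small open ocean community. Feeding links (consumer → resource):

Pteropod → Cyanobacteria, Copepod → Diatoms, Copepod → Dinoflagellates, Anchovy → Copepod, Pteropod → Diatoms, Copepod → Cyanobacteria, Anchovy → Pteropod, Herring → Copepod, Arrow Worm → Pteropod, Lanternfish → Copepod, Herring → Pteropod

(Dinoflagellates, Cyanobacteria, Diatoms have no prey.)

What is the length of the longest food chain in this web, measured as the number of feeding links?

One longest chain: Cyanobacteria → Pteropod → Arrow Worm.
It has 3 species and 2 links.

2 links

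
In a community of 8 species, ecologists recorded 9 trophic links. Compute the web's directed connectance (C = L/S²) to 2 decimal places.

The web has S = 8 species and L = 9 feeding links.
C = L / S² = 9 / 64 = 0.1406 ≈ 0.14.

C = 0.14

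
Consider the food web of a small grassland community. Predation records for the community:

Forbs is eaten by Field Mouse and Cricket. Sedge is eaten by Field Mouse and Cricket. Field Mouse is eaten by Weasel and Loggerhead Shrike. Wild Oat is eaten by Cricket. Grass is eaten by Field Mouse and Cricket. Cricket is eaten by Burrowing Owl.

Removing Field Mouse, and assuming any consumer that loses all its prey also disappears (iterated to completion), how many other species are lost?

2

Remove Field Mouse.
Round 1: Weasel (all prey gone), Loggerhead Shrike (all prey gone) → extinct.
No further losses. Total secondary extinctions: 2.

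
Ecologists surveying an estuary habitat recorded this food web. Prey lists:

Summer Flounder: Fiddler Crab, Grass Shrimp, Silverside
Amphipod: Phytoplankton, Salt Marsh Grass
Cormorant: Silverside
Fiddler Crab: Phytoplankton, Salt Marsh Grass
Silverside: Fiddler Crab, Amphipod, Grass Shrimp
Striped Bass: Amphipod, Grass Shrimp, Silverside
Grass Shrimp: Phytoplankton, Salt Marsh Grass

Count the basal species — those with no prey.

2

Basal species (no prey listed): Phytoplankton, Salt Marsh Grass.
Count: 2.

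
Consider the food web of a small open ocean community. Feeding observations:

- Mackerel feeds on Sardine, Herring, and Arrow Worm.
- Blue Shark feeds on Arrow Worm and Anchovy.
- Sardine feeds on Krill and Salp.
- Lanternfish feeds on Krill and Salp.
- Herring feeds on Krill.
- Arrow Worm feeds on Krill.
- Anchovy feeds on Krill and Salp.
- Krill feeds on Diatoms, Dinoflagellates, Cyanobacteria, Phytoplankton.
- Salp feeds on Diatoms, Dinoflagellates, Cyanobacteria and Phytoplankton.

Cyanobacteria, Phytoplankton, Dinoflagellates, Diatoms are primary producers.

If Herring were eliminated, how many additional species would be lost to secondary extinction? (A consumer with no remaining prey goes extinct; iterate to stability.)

0

Remove Herring.
Every predator of it retains at least one other prey: Mackerel still has Sardine, Arrow Worm.
No consumer loses all prey, so no secondary extinctions occur.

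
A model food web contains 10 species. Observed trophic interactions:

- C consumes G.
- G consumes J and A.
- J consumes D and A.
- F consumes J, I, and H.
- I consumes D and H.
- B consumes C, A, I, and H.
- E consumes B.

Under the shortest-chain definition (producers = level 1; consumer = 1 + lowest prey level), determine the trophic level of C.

Trophic level 3

A is a producer → level 1.
G eats A → level 2.
C eats G → level 3.
No prey of C is below level 2, so 3 is the minimum.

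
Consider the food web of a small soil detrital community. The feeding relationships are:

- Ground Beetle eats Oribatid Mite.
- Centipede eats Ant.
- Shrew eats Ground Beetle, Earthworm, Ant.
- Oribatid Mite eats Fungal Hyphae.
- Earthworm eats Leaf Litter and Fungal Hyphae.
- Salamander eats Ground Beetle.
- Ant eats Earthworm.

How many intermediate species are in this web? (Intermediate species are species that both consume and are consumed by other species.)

4

Intermediate species (has both prey and predators): Oribatid Mite, Earthworm, Ant, Ground Beetle.
Count: 4.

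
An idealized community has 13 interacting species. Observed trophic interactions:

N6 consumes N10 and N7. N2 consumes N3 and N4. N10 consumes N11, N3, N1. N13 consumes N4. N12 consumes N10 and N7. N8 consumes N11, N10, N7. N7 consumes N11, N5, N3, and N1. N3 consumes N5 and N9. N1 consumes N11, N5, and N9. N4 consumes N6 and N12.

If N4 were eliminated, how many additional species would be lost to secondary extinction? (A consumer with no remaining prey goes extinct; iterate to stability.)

1

Remove N4.
Round 1: N13 (all prey gone) → extinct.
No further losses. Total secondary extinctions: 1.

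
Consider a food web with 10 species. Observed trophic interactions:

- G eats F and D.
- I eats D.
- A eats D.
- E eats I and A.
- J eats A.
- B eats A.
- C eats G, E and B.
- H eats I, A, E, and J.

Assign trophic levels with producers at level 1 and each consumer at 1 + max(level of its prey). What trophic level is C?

D is a producer → level 1.
I eats D → level 2.
E eats I (level 2); other prey at levels: A 2 → level 3.
C eats E (level 3); other prey at levels: G 2, B 3 → level 4.

Trophic level 4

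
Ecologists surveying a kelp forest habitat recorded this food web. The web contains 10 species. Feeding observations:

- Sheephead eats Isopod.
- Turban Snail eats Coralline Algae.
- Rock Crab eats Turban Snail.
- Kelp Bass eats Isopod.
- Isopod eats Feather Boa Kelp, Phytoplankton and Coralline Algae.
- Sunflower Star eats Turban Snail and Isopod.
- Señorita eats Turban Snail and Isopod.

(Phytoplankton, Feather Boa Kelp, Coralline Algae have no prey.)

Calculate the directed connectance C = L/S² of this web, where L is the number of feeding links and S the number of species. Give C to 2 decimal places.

The web has S = 10 species and L = 11 feeding links.
C = L / S² = 11 / 100 = 0.1100 ≈ 0.11.

C = 0.11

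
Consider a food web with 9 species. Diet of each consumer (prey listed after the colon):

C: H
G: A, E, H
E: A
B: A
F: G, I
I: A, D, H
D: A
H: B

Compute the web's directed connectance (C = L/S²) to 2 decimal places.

C = 0.16

The web has S = 9 species and L = 13 feeding links.
C = L / S² = 13 / 81 = 0.1605 ≈ 0.16.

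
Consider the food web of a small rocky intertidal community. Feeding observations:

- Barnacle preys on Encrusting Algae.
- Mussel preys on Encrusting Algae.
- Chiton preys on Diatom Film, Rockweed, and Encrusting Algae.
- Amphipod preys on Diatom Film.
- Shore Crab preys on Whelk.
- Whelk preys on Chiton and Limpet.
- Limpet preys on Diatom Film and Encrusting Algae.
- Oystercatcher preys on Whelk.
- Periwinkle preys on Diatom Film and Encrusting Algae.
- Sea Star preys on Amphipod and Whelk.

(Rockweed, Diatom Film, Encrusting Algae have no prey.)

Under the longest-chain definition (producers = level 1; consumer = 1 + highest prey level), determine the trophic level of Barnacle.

Encrusting Algae is a producer → level 1.
Barnacle eats Encrusting Algae → level 2.

Trophic level 2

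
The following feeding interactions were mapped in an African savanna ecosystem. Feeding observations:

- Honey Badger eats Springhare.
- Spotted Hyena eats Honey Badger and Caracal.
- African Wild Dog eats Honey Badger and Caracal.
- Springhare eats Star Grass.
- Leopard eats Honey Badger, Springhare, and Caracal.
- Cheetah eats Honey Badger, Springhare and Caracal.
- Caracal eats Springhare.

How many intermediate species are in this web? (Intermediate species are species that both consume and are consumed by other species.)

3

Intermediate species (has both prey and predators): Springhare, Honey Badger, Caracal.
Count: 3.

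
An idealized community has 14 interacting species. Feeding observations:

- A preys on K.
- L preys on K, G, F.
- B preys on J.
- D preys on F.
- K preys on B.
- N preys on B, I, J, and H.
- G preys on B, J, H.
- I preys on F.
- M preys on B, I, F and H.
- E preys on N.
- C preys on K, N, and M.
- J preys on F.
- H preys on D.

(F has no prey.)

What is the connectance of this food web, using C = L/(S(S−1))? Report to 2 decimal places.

C = 0.14

The web has S = 14 species and L = 25 feeding links.
C = L / (S(S−1)) = 25 / 182 = 0.1374 ≈ 0.14.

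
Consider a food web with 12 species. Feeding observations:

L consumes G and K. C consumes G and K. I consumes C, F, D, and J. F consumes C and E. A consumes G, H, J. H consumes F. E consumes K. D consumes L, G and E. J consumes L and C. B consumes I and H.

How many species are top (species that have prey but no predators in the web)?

2

Top species (has prey, but nothing eats it): B, A.
Count: 2.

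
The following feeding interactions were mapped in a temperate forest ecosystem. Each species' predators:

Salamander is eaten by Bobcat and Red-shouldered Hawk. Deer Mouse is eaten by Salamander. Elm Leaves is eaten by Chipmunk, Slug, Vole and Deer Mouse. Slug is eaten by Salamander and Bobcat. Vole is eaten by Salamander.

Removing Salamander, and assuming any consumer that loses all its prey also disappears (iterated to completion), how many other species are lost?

Remove Salamander.
Round 1: Red-shouldered Hawk (all prey gone) → extinct.
No further losses. Total secondary extinctions: 1.

1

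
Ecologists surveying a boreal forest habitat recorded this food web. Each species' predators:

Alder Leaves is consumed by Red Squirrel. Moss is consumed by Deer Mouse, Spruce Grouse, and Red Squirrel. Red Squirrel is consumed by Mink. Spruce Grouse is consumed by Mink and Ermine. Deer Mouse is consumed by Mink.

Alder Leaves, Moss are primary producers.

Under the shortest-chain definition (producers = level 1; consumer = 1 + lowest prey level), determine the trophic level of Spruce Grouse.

Trophic level 2

Moss is a producer → level 1.
Spruce Grouse eats Moss → level 2.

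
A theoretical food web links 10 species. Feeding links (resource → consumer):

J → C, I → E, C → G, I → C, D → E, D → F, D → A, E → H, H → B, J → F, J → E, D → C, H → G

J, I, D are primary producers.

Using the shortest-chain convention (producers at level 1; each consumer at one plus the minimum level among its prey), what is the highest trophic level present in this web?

Producers (level 1): J, I, D.
Following each consumer down to its lowest-level prey: J → E → H → B (levels 1 through 4).
All prey of B (H 3) are at level 3 or above, so B is at level 1 + 3 = 4.
Every consumer has at least one prey at level 3 or below, so none exceeds level 4.

4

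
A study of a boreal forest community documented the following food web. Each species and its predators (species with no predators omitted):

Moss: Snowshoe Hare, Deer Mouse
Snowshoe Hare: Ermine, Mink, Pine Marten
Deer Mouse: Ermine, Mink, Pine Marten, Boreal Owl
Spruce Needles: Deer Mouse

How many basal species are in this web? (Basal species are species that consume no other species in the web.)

Basal species (no prey listed): Spruce Needles, Moss.
Count: 2.

2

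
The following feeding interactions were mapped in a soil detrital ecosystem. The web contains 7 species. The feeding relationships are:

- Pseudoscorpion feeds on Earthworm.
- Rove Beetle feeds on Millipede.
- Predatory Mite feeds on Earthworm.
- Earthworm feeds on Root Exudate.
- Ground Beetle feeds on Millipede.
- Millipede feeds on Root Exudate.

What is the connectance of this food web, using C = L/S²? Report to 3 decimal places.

The web has S = 7 species and L = 6 feeding links.
C = L / S² = 6 / 49 = 0.1224 ≈ 0.122.

C = 0.122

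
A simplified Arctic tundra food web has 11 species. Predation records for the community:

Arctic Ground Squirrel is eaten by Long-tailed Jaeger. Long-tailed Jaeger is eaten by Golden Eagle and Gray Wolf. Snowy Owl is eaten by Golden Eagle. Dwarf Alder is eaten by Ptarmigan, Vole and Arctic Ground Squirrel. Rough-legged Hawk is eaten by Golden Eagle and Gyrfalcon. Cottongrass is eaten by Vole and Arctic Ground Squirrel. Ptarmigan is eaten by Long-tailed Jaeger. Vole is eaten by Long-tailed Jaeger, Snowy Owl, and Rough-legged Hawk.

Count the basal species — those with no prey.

2

Basal species (no prey listed): Cottongrass, Dwarf Alder.
Count: 2.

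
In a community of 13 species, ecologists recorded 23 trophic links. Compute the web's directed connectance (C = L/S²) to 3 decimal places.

The web has S = 13 species and L = 23 feeding links.
C = L / S² = 23 / 169 = 0.1361 ≈ 0.136.

C = 0.136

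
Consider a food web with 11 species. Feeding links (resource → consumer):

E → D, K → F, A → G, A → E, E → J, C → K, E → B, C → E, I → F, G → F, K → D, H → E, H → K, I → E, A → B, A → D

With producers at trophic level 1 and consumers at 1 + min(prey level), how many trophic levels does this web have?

Producers (level 1): I, H, A, C.
Following each consumer down to its lowest-level prey: I → E → J (levels 1 through 3).
All prey of J (E 2) are at level 2 or above, so J is at level 1 + 2 = 3.
Every consumer has at least one prey at level 2 or below, so none exceeds level 3.

3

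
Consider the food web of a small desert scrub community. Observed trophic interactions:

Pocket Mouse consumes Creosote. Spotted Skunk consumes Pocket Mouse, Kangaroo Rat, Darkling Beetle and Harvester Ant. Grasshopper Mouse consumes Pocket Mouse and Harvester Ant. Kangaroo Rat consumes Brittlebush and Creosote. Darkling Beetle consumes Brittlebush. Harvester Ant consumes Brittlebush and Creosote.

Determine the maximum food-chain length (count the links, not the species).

2 links

One longest chain: Brittlebush → Harvester Ant → Spotted Skunk.
It has 3 species and 2 links.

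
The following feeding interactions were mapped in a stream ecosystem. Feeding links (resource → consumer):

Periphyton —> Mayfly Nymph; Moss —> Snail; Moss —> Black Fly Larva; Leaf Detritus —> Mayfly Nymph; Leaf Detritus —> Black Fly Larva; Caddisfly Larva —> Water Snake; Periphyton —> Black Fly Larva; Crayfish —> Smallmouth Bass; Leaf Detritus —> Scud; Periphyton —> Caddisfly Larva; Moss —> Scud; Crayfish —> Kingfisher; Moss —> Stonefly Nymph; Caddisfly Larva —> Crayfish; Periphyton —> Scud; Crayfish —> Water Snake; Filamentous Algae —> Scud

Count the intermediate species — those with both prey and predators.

2

Intermediate species (has both prey and predators): Caddisfly Larva, Crayfish.
Count: 2.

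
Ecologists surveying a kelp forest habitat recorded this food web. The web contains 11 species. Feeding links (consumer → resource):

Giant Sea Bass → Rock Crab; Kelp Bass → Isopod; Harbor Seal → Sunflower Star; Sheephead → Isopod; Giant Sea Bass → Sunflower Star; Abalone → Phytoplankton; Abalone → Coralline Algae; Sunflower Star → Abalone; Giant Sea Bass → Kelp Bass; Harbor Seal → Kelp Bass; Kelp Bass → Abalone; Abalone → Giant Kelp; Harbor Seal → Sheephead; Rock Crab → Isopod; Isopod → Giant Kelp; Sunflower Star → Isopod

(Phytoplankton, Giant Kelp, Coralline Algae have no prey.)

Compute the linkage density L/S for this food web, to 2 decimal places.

There are L = 16 links among S = 11 species.
L/S = 16/11 = 1.4545 ≈ 1.45.

L/S = 1.45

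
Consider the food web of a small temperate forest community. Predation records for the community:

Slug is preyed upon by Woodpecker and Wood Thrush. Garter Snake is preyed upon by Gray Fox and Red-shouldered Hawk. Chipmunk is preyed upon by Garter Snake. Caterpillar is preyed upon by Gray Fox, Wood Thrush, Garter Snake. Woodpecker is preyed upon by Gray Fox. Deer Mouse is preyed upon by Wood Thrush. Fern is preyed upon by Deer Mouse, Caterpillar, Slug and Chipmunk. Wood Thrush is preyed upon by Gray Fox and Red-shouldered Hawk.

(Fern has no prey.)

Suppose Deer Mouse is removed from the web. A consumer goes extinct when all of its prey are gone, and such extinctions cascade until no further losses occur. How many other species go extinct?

Remove Deer Mouse.
Every predator of it retains at least one other prey: Wood Thrush still has Slug, Caterpillar.
No consumer loses all prey, so no secondary extinctions occur.

0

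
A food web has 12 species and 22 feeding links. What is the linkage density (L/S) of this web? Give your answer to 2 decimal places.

L/S = 1.83

There are L = 22 links among S = 12 species.
L/S = 22/12 = 1.8333 ≈ 1.83.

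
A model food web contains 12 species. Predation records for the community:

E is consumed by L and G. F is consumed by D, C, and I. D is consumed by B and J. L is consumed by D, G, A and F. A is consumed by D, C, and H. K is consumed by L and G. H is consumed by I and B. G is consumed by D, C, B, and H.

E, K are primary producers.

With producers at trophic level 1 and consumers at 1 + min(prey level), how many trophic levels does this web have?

Producers (level 1): E, K.
Following each consumer down to its lowest-level prey: E → L → D → J (levels 1 through 4).
All prey of J (D 3) are at level 3 or above, so J is at level 1 + 3 = 4.
Every consumer has at least one prey at level 3 or below, so none exceeds level 4.

4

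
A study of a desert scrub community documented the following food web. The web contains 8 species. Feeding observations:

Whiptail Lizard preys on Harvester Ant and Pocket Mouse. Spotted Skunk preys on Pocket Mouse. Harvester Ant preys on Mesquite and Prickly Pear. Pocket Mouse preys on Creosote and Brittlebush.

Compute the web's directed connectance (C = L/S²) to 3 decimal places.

The web has S = 8 species and L = 7 feeding links.
C = L / S² = 7 / 64 = 0.1094 ≈ 0.109.

C = 0.109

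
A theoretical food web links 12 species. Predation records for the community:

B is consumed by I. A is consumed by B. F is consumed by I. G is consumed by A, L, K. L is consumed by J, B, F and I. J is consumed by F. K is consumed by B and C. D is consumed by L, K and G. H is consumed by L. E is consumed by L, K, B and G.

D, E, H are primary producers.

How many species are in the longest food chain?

6 species

One longest chain: D → G → L → J → F → I.
It has 6 species and 5 links.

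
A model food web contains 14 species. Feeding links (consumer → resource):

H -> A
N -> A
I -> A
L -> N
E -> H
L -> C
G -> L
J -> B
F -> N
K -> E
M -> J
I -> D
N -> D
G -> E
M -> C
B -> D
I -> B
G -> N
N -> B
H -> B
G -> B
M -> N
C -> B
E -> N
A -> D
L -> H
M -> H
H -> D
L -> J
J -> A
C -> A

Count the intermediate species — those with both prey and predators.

8

Intermediate species (has both prey and predators): A, B, C, N, J, H, E, L.
Count: 8.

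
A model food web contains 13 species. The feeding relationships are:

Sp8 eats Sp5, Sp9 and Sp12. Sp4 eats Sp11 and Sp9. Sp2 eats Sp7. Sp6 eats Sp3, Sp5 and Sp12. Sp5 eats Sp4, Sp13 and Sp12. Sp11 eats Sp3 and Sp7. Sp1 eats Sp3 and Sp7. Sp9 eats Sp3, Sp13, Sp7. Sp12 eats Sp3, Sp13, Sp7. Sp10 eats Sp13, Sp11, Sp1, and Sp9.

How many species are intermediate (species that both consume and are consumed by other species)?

Intermediate species (has both prey and predators): Sp1, Sp9, Sp11, Sp12, Sp4, Sp5.
Count: 6.

6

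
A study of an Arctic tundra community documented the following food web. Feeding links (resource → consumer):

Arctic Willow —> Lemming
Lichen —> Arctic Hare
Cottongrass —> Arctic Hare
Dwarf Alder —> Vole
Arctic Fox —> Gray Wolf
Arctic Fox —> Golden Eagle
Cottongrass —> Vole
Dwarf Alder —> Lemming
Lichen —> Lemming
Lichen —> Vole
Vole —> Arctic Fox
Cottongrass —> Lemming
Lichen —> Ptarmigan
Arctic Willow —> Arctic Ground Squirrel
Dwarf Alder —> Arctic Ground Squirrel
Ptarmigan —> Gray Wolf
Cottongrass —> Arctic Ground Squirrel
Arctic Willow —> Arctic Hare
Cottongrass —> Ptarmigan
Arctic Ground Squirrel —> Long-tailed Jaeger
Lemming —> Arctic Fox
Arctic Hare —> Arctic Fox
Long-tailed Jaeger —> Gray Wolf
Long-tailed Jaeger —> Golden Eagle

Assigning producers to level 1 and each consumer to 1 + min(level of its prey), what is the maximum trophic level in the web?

4

Producers (level 1): Arctic Willow, Cottongrass, Lichen, Dwarf Alder.
Following each consumer down to its lowest-level prey: Arctic Willow → Arctic Ground Squirrel → Long-tailed Jaeger → Golden Eagle (levels 1 through 4).
All prey of Golden Eagle (Long-tailed Jaeger 3, Arctic Fox 3) are at level 3 or above, so Golden Eagle is at level 1 + 3 = 4.
Every consumer has at least one prey at level 3 or below, so none exceeds level 4.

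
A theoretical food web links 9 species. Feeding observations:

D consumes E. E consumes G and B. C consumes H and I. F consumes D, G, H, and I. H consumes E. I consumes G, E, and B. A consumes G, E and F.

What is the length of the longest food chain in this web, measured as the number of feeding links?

4 links

One longest chain: B → E → H → F → A.
It has 5 species and 4 links.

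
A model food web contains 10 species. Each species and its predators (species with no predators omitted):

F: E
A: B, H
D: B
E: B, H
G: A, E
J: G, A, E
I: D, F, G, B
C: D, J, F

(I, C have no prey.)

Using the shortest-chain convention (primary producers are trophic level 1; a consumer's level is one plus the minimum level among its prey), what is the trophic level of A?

Trophic level 3

C is a producer → level 1.
J eats C → level 2.
A eats J → level 3.
No prey of A is below level 2, so 3 is the minimum.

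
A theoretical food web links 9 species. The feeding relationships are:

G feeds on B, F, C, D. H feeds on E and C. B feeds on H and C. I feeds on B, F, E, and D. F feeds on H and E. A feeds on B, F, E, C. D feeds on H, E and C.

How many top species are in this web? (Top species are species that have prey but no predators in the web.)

3

Top species (has prey, but nothing eats it): A, G, I.
Count: 3.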